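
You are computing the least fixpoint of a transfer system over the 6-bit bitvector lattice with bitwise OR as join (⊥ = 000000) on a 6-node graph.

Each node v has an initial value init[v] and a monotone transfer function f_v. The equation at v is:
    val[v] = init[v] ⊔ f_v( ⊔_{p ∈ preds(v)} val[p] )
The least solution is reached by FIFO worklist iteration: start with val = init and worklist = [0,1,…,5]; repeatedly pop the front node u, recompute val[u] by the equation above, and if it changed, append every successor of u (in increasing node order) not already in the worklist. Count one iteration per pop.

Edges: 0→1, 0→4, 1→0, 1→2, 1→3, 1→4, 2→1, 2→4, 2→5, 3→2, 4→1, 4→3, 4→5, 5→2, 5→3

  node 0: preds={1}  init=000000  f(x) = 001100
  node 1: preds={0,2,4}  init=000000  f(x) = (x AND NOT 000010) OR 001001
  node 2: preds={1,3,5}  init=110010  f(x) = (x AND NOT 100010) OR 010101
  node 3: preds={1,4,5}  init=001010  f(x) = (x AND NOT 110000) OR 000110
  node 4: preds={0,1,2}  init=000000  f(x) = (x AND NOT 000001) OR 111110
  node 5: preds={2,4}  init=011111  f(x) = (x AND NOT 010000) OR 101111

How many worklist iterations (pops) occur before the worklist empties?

Iteration log — 10 steps:
  step 1. node 0  ⊔preds=000000  new=001100  old=000000  +wl: 
  step 2. node 1  ⊔preds=111110  new=111101  old=000000  +wl: 0
  step 3. node 2  ⊔preds=111111  new=111111  old=110010  +wl: 1
  step 4. node 3  ⊔preds=111111  new=001111  old=001010  +wl: 2
  step 5. node 4  ⊔preds=111111  new=111110  old=000000  +wl: 3
  step 6. node 5  ⊔preds=111111  new=111111  old=011111  +wl: 
  step 7. node 0  ⊔preds=111101  new=001100  stable
  step 8. node 1  ⊔preds=111111  new=111101  stable
  step 9. node 2  ⊔preds=111111  new=111111  stable
  step 10. node 3  ⊔preds=111111  new=001111  stable

Least fixpoint reached:
  node 0: 001100
  node 1: 111101
  node 2: 111111
  node 3: 001111
  node 4: 111110
  node 5: 111111

10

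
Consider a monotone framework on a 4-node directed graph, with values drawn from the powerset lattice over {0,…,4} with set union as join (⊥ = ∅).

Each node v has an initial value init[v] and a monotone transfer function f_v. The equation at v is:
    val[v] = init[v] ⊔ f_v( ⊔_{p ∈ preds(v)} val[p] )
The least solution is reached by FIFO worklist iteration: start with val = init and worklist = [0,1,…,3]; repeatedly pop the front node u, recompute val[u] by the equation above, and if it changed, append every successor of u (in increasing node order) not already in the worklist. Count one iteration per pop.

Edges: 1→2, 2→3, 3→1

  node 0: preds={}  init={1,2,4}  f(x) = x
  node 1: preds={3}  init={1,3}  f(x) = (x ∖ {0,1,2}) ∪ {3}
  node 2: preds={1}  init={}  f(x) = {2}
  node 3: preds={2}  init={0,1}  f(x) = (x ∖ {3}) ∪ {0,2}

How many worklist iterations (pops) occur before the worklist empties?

Iteration log — 5 steps:
  step 1. node 0  ⊔preds={}  new={1,2,4}  stable
  step 2. node 1  ⊔preds={0,1}  new={1,3}  stable
  step 3. node 2  ⊔preds={1,3}  new={2}  old={}  +wl: 
  step 4. node 3  ⊔preds={2}  new={0,1,2}  old={0,1}  +wl: 1
  step 5. node 1  ⊔preds={0,1,2}  new={1,3}  stable

Least fixpoint reached:
  node 0: {1,2,4}
  node 1: {1,3}
  node 2: {2}
  node 3: {0,1,2}

5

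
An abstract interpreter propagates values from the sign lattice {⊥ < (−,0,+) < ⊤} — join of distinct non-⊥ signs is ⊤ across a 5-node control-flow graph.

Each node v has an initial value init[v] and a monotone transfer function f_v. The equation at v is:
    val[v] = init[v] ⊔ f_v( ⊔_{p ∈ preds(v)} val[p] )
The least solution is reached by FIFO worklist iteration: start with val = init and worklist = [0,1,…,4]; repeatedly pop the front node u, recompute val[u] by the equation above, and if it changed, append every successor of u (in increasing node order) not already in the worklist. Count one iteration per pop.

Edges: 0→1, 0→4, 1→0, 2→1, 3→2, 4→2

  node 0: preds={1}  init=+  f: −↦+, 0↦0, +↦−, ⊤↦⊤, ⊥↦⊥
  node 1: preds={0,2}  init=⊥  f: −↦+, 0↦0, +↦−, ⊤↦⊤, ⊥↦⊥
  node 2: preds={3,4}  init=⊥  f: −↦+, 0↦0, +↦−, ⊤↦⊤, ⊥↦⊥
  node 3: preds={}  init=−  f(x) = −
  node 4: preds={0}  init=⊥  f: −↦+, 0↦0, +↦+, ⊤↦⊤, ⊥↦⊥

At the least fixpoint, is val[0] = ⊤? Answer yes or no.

Iteration log — 13 steps:
  step 1. node 0  ⊔preds=⊥  new=+  stable
  step 2. node 1  ⊔preds=+  new=−  old=⊥  +wl: 0
  step 3. node 2  ⊔preds=−  new=+  old=⊥  +wl: 1
  step 4. node 3  ⊔preds=⊥  new=−  stable
  step 5. node 4  ⊔preds=+  new=+  old=⊥  +wl: 2
  step 6. node 0  ⊔preds=−  new=+  stable
  step 7. node 1  ⊔preds=+  new=−  stable
  step 8. node 2  ⊔preds=⊤  new=⊤  old=+  +wl: 1
  step 9. node 1  ⊔preds=⊤  new=⊤  old=−  +wl: 0
  step 10. node 0  ⊔preds=⊤  new=⊤  old=+  +wl: 1,4
  step 11. node 1  ⊔preds=⊤  new=⊤  stable
  step 12. node 4  ⊔preds=⊤  new=⊤  old=+  +wl: 2
  step 13. node 2  ⊔preds=⊤  new=⊤  stable

Least fixpoint reached:
  node 0: ⊤
  node 1: ⊤
  node 2: ⊤
  node 3: −
  node 4: ⊤

yes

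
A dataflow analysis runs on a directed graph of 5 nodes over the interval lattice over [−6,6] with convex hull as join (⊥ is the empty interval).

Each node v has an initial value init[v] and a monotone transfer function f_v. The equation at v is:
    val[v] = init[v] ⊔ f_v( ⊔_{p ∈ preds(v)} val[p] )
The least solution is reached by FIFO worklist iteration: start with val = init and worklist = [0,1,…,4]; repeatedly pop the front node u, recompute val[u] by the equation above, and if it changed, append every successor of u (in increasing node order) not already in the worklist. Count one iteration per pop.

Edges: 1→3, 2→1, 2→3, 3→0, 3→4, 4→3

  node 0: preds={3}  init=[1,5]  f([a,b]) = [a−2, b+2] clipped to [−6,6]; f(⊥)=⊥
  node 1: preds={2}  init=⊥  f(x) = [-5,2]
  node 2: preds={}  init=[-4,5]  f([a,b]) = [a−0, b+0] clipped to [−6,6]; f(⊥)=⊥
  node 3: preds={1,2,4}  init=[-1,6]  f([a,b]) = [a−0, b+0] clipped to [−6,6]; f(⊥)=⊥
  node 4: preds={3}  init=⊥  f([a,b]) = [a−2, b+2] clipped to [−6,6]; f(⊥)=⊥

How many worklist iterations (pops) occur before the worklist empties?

9

Trace (9 dequeues):
  [1] u=0 | in [-1,6] | out [-3,6] | prev [1,5] | push {}
  [2] u=1 | in [-4,5] | out [-5,2] | prev ⊥ | push {}
  [3] u=2 | in ⊥ | out [-4,5] | ==
  [4] u=3 | in [-5,5] | out [-5,6] | prev [-1,6] | push {0}
  [5] u=4 | in [-5,6] | out [-6,6] | prev ⊥ | push {3}
  [6] u=0 | in [-5,6] | out [-6,6] | prev [-3,6] | push {}
  [7] u=3 | in [-6,6] | out [-6,6] | prev [-5,6] | push {0,4}
  [8] u=0 | in [-6,6] | out [-6,6] | ==
  [9] u=4 | in [-6,6] | out [-6,6] | ==

Converged values:
  [0] [-6,6]
  [1] [-5,2]
  [2] [-4,5]
  [3] [-6,6]
  [4] [-6,6]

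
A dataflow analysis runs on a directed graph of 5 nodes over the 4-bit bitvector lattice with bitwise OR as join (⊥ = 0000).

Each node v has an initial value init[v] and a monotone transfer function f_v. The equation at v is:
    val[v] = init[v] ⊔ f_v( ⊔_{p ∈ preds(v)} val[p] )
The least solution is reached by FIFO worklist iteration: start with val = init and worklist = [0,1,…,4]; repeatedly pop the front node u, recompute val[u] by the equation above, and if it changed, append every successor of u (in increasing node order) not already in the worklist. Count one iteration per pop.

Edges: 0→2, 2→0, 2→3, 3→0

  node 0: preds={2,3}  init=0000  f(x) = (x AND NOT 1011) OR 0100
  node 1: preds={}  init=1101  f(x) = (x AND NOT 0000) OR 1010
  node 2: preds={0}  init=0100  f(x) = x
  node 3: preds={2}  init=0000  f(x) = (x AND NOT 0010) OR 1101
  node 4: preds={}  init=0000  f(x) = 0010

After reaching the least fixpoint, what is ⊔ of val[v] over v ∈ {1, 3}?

1111

Trace (6 dequeues):
  [1] u=0 | in 0100 | out 0100 | prev 0000 | push {}
  [2] u=1 | in 0000 | out 1111 | prev 1101 | push {}
  [3] u=2 | in 0100 | out 0100 | ==
  [4] u=3 | in 0100 | out 1101 | prev 0000 | push {0}
  [5] u=4 | in 0000 | out 0010 | prev 0000 | push {}
  [6] u=0 | in 1101 | out 0100 | ==

Converged values:
  [0] 0100
  [1] 1111
  [2] 0100
  [3] 1101
  [4] 0010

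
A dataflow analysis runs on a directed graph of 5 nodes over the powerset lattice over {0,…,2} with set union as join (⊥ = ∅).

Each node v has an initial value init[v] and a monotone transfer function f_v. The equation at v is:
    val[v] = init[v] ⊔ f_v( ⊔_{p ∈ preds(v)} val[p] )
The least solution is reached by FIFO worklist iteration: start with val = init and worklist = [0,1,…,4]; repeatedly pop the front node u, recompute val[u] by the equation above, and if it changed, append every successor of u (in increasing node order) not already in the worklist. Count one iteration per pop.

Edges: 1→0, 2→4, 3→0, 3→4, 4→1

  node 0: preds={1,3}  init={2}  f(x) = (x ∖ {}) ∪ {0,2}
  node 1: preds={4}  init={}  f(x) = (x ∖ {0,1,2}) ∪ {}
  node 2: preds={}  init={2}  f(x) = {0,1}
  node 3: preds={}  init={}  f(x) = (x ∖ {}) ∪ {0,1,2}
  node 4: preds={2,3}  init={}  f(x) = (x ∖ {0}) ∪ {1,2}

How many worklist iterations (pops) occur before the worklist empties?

Worklist (7 pops):
  #1 pop 0: in={} → {0,2} (was {2}); enqueue []
  #2 pop 1: in={} → {} (no change)
  #3 pop 2: in={} → {0,1,2} (was {2}); enqueue []
  #4 pop 3: in={} → {0,1,2} (was {}); enqueue [0]
  #5 pop 4: in={0,1,2} → {1,2} (was {}); enqueue [1]
  #6 pop 0: in={0,1,2} → {0,1,2} (was {0,2}); enqueue []
  #7 pop 1: in={1,2} → {} (no change)

Fixpoint:
  val[0] = {0,1,2}
  val[1] = {}
  val[2] = {0,1,2}
  val[3] = {0,1,2}
  val[4] = {1,2}

7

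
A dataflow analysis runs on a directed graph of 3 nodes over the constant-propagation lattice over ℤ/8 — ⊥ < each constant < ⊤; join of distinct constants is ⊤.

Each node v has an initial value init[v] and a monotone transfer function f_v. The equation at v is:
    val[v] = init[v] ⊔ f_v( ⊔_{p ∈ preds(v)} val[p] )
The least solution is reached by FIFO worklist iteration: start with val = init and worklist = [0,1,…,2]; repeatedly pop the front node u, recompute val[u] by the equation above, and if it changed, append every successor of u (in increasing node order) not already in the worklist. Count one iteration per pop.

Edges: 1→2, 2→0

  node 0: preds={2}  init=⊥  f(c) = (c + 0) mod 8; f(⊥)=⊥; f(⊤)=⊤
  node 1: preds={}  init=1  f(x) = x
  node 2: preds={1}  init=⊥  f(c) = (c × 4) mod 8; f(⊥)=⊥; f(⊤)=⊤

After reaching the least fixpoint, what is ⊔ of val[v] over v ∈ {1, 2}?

Trace (4 dequeues):
  [1] u=0 | in ⊥ | out ⊥ | ==
  [2] u=1 | in ⊥ | out 1 | ==
  [3] u=2 | in 1 | out 4 | prev ⊥ | push {0}
  [4] u=0 | in 4 | out 4 | prev ⊥ | push {}

Converged values:
  [0] 4
  [1] 1
  [2] 4

⊤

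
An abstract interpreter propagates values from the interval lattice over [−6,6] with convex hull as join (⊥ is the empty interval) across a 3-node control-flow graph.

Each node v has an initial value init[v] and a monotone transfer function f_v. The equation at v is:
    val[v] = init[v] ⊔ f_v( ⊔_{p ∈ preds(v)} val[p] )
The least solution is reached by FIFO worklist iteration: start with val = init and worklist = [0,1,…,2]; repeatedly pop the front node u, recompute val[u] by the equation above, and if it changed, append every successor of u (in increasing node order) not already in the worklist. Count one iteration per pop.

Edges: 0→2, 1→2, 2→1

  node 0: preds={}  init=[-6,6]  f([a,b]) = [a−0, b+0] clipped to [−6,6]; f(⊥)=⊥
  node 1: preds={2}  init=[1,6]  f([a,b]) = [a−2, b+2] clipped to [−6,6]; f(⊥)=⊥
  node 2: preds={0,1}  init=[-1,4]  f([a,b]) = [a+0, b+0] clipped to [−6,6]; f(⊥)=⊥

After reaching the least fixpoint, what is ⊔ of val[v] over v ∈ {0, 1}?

Worklist (5 pops):
  #1 pop 0: in=⊥ → [-6,6] (no change)
  #2 pop 1: in=[-1,4] → [-3,6] (was [1,6]); enqueue []
  #3 pop 2: in=[-6,6] → [-6,6] (was [-1,4]); enqueue [1]
  #4 pop 1: in=[-6,6] → [-6,6] (was [-3,6]); enqueue [2]
  #5 pop 2: in=[-6,6] → [-6,6] (no change)

Fixpoint:
  val[0] = [-6,6]
  val[1] = [-6,6]
  val[2] = [-6,6]

[-6,6]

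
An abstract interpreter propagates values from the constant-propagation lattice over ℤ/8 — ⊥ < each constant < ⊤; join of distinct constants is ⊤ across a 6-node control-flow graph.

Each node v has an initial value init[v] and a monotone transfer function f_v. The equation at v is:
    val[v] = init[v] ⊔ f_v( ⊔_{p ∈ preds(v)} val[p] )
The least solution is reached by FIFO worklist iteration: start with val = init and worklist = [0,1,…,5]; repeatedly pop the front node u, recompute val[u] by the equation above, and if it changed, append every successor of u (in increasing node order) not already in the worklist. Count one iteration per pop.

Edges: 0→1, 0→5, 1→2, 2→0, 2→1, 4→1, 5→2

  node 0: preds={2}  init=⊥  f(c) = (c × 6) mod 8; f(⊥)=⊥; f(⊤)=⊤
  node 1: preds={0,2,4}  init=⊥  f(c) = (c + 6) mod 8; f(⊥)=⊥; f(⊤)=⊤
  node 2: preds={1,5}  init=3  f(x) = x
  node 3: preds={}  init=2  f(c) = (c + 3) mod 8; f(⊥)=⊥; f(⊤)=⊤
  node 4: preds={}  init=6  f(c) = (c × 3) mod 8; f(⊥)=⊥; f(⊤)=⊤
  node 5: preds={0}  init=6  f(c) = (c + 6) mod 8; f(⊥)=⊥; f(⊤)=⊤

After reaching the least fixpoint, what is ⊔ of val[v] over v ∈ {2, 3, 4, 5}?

⊤

Iteration log — 10 steps:
  step 1. node 0  ⊔preds=3  new=2  old=⊥  +wl: 
  step 2. node 1  ⊔preds=⊤  new=⊤  old=⊥  +wl: 
  step 3. node 2  ⊔preds=⊤  new=⊤  old=3  +wl: 0,1
  step 4. node 3  ⊔preds=⊥  new=2  stable
  step 5. node 4  ⊔preds=⊥  new=6  stable
  step 6. node 5  ⊔preds=2  new=⊤  old=6  +wl: 2
  step 7. node 0  ⊔preds=⊤  new=⊤  old=2  +wl: 5
  step 8. node 1  ⊔preds=⊤  new=⊤  stable
  step 9. node 2  ⊔preds=⊤  new=⊤  stable
  step 10. node 5  ⊔preds=⊤  new=⊤  stable

Least fixpoint reached:
  node 0: ⊤
  node 1: ⊤
  node 2: ⊤
  node 3: 2
  node 4: 6
  node 5: ⊤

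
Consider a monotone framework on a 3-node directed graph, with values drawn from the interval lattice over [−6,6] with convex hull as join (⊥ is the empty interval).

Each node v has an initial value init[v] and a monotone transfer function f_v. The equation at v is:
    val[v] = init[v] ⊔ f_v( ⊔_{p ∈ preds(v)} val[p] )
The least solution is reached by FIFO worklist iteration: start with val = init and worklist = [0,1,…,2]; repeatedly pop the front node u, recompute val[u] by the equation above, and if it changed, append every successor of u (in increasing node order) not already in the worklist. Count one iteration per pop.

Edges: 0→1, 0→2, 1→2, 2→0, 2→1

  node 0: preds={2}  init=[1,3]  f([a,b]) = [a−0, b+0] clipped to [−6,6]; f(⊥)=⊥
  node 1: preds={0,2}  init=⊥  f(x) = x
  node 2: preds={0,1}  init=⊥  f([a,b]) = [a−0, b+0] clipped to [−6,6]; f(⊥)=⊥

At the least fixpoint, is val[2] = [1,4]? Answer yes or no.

Iteration log — 5 steps:
  step 1. node 0  ⊔preds=⊥  new=[1,3]  stable
  step 2. node 1  ⊔preds=[1,3]  new=[1,3]  old=⊥  +wl: 
  step 3. node 2  ⊔preds=[1,3]  new=[1,3]  old=⊥  +wl: 0,1
  step 4. node 0  ⊔preds=[1,3]  new=[1,3]  stable
  step 5. node 1  ⊔preds=[1,3]  new=[1,3]  stable

Least fixpoint reached:
  node 0: [1,3]
  node 1: [1,3]
  node 2: [1,3]

no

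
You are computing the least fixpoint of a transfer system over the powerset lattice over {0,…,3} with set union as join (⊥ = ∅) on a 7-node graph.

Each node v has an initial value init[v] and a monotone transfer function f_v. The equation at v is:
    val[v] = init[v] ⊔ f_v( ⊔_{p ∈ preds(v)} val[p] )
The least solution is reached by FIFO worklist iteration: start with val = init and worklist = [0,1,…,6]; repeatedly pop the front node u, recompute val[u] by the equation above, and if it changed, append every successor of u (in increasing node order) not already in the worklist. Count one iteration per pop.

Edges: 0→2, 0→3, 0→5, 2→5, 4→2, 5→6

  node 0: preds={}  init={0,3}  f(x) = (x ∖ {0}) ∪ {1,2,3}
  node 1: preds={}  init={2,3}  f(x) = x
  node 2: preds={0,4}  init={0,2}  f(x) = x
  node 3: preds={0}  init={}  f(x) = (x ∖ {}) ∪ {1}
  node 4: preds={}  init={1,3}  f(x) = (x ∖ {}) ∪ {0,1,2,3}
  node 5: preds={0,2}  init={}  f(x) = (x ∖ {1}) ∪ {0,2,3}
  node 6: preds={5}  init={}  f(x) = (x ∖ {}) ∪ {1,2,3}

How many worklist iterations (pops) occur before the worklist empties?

Iteration log — 8 steps:
  step 1. node 0  ⊔preds={}  new={0,1,2,3}  old={0,3}  +wl: 
  step 2. node 1  ⊔preds={}  new={2,3}  stable
  step 3. node 2  ⊔preds={0,1,2,3}  new={0,1,2,3}  old={0,2}  +wl: 
  step 4. node 3  ⊔preds={0,1,2,3}  new={0,1,2,3}  old={}  +wl: 
  step 5. node 4  ⊔preds={}  new={0,1,2,3}  old={1,3}  +wl: 2
  step 6. node 5  ⊔preds={0,1,2,3}  new={0,2,3}  old={}  +wl: 
  step 7. node 6  ⊔preds={0,2,3}  new={0,1,2,3}  old={}  +wl: 
  step 8. node 2  ⊔preds={0,1,2,3}  new={0,1,2,3}  stable

Least fixpoint reached:
  node 0: {0,1,2,3}
  node 1: {2,3}
  node 2: {0,1,2,3}
  node 3: {0,1,2,3}
  node 4: {0,1,2,3}
  node 5: {0,2,3}
  node 6: {0,1,2,3}

8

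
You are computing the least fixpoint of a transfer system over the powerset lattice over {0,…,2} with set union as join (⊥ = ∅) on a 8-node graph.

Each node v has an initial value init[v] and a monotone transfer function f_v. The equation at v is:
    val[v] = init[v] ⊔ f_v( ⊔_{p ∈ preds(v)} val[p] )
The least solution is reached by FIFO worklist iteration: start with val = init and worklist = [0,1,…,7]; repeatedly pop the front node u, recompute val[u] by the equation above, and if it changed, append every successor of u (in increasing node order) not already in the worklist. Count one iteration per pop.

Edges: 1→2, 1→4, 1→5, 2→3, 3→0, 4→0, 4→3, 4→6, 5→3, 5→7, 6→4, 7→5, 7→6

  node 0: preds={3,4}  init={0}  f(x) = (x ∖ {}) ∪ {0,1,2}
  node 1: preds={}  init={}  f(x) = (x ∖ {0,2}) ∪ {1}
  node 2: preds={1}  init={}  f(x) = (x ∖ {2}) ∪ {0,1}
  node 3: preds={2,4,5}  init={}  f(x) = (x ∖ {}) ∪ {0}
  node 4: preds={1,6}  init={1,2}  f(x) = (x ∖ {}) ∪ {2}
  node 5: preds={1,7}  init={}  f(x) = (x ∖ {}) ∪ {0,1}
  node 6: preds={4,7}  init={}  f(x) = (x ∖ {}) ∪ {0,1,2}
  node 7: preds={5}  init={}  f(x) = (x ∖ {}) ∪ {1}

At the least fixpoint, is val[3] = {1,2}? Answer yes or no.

Worklist (15 pops):
  #1 pop 0: in={1,2} → {0,1,2} (was {0}); enqueue []
  #2 pop 1: in={} → {1} (was {}); enqueue []
  #3 pop 2: in={1} → {0,1} (was {}); enqueue []
  #4 pop 3: in={0,1,2} → {0,1,2} (was {}); enqueue [0]
  #5 pop 4: in={1} → {1,2} (no change)
  #6 pop 5: in={1} → {0,1} (was {}); enqueue [3]
  #7 pop 6: in={1,2} → {0,1,2} (was {}); enqueue [4]
  #8 pop 7: in={0,1} → {0,1} (was {}); enqueue [5,6]
  #9 pop 0: in={0,1,2} → {0,1,2} (no change)
  #10 pop 3: in={0,1,2} → {0,1,2} (no change)
  #11 pop 4: in={0,1,2} → {0,1,2} (was {1,2}); enqueue [0,3]
  #12 pop 5: in={0,1} → {0,1} (no change)
  #13 pop 6: in={0,1,2} → {0,1,2} (no change)
  #14 pop 0: in={0,1,2} → {0,1,2} (no change)
  #15 pop 3: in={0,1,2} → {0,1,2} (no change)

Fixpoint:
  val[0] = {0,1,2}
  val[1] = {1}
  val[2] = {0,1}
  val[3] = {0,1,2}
  val[4] = {0,1,2}
  val[5] = {0,1}
  val[6] = {0,1,2}
  val[7] = {0,1}

no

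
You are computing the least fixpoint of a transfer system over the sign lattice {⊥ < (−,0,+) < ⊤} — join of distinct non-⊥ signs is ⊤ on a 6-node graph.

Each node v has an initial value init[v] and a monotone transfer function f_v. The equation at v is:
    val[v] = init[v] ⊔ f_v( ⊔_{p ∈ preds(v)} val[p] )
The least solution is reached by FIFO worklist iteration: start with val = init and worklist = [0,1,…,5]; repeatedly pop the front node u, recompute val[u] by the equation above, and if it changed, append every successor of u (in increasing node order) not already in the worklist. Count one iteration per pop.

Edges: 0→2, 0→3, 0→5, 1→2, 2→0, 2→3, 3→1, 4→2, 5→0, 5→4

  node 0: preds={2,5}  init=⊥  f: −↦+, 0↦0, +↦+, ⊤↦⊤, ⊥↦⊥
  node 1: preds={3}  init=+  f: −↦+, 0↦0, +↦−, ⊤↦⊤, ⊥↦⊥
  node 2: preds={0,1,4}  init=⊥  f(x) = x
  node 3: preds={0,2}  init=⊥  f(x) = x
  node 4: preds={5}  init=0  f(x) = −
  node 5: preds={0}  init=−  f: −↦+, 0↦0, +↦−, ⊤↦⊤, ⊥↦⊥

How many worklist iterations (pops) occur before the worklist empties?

Iteration log — 13 steps:
  step 1. node 0  ⊔preds=−  new=+  old=⊥  +wl: 
  step 2. node 1  ⊔preds=⊥  new=+  stable
  step 3. node 2  ⊔preds=⊤  new=⊤  old=⊥  +wl: 0
  step 4. node 3  ⊔preds=⊤  new=⊤  old=⊥  +wl: 1
  step 5. node 4  ⊔preds=−  new=⊤  old=0  +wl: 2
  step 6. node 5  ⊔preds=+  new=−  stable
  step 7. node 0  ⊔preds=⊤  new=⊤  old=+  +wl: 3,5
  step 8. node 1  ⊔preds=⊤  new=⊤  old=+  +wl: 
  step 9. node 2  ⊔preds=⊤  new=⊤  stable
  step 10. node 3  ⊔preds=⊤  new=⊤  stable
  step 11. node 5  ⊔preds=⊤  new=⊤  old=−  +wl: 0,4
  step 12. node 0  ⊔preds=⊤  new=⊤  stable
  step 13. node 4  ⊔preds=⊤  new=⊤  stable

Least fixpoint reached:
  node 0: ⊤
  node 1: ⊤
  node 2: ⊤
  node 3: ⊤
  node 4: ⊤
  node 5: ⊤

13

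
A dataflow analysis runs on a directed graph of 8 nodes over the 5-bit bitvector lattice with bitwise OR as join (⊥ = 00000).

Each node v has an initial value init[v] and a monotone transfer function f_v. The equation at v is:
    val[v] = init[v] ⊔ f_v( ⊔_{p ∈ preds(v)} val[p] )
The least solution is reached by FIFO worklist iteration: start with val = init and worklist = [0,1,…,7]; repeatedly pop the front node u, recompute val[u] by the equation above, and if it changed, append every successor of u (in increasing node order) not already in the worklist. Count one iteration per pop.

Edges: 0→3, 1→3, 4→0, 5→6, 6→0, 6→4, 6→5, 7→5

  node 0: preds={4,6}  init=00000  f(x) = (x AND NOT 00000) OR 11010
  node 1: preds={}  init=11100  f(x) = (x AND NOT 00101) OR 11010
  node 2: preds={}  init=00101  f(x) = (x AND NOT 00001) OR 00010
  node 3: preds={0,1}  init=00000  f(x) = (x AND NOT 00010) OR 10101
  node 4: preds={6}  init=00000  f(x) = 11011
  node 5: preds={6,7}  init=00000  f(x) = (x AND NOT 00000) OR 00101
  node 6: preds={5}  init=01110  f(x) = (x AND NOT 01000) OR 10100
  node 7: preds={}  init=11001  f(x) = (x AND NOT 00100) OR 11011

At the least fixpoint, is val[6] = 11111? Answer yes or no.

Iteration log — 12 steps:
  step 1. node 0  ⊔preds=01110  new=11110  old=00000  +wl: 
  step 2. node 1  ⊔preds=00000  new=11110  old=11100  +wl: 
  step 3. node 2  ⊔preds=00000  new=00111  old=00101  +wl: 
  step 4. node 3  ⊔preds=11110  new=11101  old=00000  +wl: 
  step 5. node 4  ⊔preds=01110  new=11011  old=00000  +wl: 0
  step 6. node 5  ⊔preds=11111  new=11111  old=00000  +wl: 
  step 7. node 6  ⊔preds=11111  new=11111  old=01110  +wl: 4,5
  step 8. node 7  ⊔preds=00000  new=11011  old=11001  +wl: 
  step 9. node 0  ⊔preds=11111  new=11111  old=11110  +wl: 3
  step 10. node 4  ⊔preds=11111  new=11011  stable
  step 11. node 5  ⊔preds=11111  new=11111  stable
  step 12. node 3  ⊔preds=11111  new=11101  stable

Least fixpoint reached:
  node 0: 11111
  node 1: 11110
  node 2: 00111
  node 3: 11101
  node 4: 11011
  node 5: 11111
  node 6: 11111
  node 7: 11011

yes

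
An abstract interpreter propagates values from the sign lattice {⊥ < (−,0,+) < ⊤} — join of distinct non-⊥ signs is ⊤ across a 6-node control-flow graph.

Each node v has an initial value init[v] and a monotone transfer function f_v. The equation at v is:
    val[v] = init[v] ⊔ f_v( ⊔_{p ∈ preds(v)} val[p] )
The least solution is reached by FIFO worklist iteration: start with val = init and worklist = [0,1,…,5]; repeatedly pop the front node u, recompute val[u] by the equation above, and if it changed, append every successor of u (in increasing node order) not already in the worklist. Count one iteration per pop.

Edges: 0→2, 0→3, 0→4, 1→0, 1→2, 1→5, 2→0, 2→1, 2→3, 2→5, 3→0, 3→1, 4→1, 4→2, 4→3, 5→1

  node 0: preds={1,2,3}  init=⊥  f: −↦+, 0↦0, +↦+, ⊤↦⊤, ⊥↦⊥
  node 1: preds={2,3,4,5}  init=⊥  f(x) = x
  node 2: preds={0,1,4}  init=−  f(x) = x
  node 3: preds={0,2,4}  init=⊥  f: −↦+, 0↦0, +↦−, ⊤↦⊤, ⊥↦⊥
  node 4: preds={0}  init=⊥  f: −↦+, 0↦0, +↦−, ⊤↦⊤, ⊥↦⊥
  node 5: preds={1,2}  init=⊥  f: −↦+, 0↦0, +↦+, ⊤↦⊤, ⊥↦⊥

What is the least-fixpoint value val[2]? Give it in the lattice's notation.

Trace (16 dequeues):
  [1] u=0 | in − | out + | prev ⊥ | push {}
  [2] u=1 | in − | out − | prev ⊥ | push {0}
  [3] u=2 | in ⊤ | out ⊤ | prev − | push {1}
  [4] u=3 | in ⊤ | out ⊤ | prev ⊥ | push {}
  [5] u=4 | in + | out − | prev ⊥ | push {2,3}
  [6] u=5 | in ⊤ | out ⊤ | prev ⊥ | push {}
  [7] u=0 | in ⊤ | out ⊤ | prev + | push {4}
  [8] u=1 | in ⊤ | out ⊤ | prev − | push {0,5}
  [9] u=2 | in ⊤ | out ⊤ | ==
  [10] u=3 | in ⊤ | out ⊤ | ==
  [11] u=4 | in ⊤ | out ⊤ | prev − | push {1,2,3}
  [12] u=0 | in ⊤ | out ⊤ | ==
  [13] u=5 | in ⊤ | out ⊤ | ==
  [14] u=1 | in ⊤ | out ⊤ | ==
  [15] u=2 | in ⊤ | out ⊤ | ==
  [16] u=3 | in ⊤ | out ⊤ | ==

Converged values:
  [0] ⊤
  [1] ⊤
  [2] ⊤
  [3] ⊤
  [4] ⊤
  [5] ⊤

⊤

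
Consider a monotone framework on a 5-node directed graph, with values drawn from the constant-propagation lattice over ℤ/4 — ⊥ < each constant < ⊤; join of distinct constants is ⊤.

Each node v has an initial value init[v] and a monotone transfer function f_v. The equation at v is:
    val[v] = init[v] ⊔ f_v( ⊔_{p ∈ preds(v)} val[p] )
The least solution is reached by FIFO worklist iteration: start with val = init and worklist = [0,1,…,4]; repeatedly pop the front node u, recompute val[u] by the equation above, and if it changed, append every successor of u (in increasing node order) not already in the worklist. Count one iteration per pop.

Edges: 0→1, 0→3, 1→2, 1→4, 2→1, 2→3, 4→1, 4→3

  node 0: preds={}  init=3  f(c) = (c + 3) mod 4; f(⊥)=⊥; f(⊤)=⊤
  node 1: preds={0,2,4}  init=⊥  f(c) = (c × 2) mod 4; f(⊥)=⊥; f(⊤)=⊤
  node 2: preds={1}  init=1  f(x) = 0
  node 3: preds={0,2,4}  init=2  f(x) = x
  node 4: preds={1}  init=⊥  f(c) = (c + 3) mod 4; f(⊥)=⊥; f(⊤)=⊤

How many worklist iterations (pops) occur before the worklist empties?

7

Worklist (7 pops):
  #1 pop 0: in=⊥ → 3 (no change)
  #2 pop 1: in=⊤ → ⊤ (was ⊥); enqueue []
  #3 pop 2: in=⊤ → ⊤ (was 1); enqueue [1]
  #4 pop 3: in=⊤ → ⊤ (was 2); enqueue []
  #5 pop 4: in=⊤ → ⊤ (was ⊥); enqueue [3]
  #6 pop 1: in=⊤ → ⊤ (no change)
  #7 pop 3: in=⊤ → ⊤ (no change)

Fixpoint:
  val[0] = 3
  val[1] = ⊤
  val[2] = ⊤
  val[3] = ⊤
  val[4] = ⊤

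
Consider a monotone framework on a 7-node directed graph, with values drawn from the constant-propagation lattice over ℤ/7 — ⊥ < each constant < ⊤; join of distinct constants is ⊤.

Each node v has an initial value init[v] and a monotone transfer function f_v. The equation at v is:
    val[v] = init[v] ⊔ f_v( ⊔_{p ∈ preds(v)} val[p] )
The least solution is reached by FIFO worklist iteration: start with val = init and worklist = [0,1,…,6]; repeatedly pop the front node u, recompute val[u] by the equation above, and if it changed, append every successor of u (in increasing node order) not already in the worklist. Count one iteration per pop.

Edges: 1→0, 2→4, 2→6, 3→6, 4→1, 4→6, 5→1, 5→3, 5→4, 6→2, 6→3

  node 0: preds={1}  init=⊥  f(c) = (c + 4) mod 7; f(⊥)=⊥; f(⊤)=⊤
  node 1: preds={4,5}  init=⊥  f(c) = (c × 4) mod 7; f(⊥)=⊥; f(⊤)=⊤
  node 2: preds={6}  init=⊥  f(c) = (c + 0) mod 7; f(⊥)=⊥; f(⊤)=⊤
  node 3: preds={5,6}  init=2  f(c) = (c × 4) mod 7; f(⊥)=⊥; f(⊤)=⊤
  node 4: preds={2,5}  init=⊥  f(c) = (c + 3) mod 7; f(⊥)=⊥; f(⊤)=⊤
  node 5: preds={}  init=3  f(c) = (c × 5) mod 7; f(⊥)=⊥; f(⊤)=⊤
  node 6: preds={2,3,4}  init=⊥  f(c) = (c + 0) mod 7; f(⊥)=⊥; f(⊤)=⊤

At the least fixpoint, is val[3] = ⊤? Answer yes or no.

yes

Worklist (15 pops):
  #1 pop 0: in=⊥ → ⊥ (no change)
  #2 pop 1: in=3 → 5 (was ⊥); enqueue [0]
  #3 pop 2: in=⊥ → ⊥ (no change)
  #4 pop 3: in=3 → ⊤ (was 2); enqueue []
  #5 pop 4: in=3 → 6 (was ⊥); enqueue [1]
  #6 pop 5: in=⊥ → 3 (no change)
  #7 pop 6: in=⊤ → ⊤ (was ⊥); enqueue [2,3]
  #8 pop 0: in=5 → 2 (was ⊥); enqueue []
  #9 pop 1: in=⊤ → ⊤ (was 5); enqueue [0]
  #10 pop 2: in=⊤ → ⊤ (was ⊥); enqueue [4,6]
  #11 pop 3: in=⊤ → ⊤ (no change)
  #12 pop 0: in=⊤ → ⊤ (was 2); enqueue []
  #13 pop 4: in=⊤ → ⊤ (was 6); enqueue [1]
  #14 pop 6: in=⊤ → ⊤ (no change)
  #15 pop 1: in=⊤ → ⊤ (no change)

Fixpoint:
  val[0] = ⊤
  val[1] = ⊤
  val[2] = ⊤
  val[3] = ⊤
  val[4] = ⊤
  val[5] = 3
  val[6] = ⊤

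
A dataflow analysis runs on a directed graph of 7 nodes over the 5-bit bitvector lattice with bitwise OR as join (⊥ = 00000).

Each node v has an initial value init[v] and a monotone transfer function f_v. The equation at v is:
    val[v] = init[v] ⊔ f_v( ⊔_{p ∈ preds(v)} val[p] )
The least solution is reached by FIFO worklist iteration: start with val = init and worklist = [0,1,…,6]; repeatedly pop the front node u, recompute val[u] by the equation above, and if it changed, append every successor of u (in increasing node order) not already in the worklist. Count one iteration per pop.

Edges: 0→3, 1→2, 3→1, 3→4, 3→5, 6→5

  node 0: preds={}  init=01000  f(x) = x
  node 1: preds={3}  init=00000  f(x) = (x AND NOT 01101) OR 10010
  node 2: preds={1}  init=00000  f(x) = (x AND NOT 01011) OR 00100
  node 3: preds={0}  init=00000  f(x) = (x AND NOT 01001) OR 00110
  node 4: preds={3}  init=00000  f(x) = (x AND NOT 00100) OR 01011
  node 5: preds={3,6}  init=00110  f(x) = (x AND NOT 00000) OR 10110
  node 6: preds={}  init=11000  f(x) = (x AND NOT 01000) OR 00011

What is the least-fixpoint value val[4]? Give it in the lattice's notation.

01011

Trace (9 dequeues):
  [1] u=0 | in 00000 | out 01000 | ==
  [2] u=1 | in 00000 | out 10010 | prev 00000 | push {}
  [3] u=2 | in 10010 | out 10100 | prev 00000 | push {}
  [4] u=3 | in 01000 | out 00110 | prev 00000 | push {1}
  [5] u=4 | in 00110 | out 01011 | prev 00000 | push {}
  [6] u=5 | in 11110 | out 11110 | prev 00110 | push {}
  [7] u=6 | in 00000 | out 11011 | prev 11000 | push {5}
  [8] u=1 | in 00110 | out 10010 | ==
  [9] u=5 | in 11111 | out 11111 | prev 11110 | push {}

Converged values:
  [0] 01000
  [1] 10010
  [2] 10100
  [3] 00110
  [4] 01011
  [5] 11111
  [6] 11011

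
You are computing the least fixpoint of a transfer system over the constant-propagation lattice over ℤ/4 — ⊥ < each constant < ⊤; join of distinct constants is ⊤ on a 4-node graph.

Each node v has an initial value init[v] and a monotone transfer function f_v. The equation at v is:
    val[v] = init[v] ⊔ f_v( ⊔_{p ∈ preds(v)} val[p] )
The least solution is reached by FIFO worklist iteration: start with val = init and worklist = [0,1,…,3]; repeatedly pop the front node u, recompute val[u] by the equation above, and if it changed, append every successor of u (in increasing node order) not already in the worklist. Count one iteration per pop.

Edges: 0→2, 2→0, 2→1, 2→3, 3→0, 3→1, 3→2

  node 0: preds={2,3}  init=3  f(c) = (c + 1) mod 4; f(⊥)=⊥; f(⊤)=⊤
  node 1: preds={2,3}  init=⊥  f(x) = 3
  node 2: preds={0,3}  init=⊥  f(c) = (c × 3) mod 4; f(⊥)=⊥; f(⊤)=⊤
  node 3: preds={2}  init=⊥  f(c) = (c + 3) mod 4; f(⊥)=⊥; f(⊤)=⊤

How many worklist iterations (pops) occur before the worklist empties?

13

Iteration log — 13 steps:
  step 1. node 0  ⊔preds=⊥  new=3  stable
  step 2. node 1  ⊔preds=⊥  new=3  old=⊥  +wl: 
  step 3. node 2  ⊔preds=3  new=1  old=⊥  +wl: 0,1
  step 4. node 3  ⊔preds=1  new=0  old=⊥  +wl: 2
  step 5. node 0  ⊔preds=⊤  new=⊤  old=3  +wl: 
  step 6. node 1  ⊔preds=⊤  new=3  stable
  step 7. node 2  ⊔preds=⊤  new=⊤  old=1  +wl: 0,1,3
  step 8. node 0  ⊔preds=⊤  new=⊤  stable
  step 9. node 1  ⊔preds=⊤  new=3  stable
  step 10. node 3  ⊔preds=⊤  new=⊤  old=0  +wl: 0,1,2
  step 11. node 0  ⊔preds=⊤  new=⊤  stable
  step 12. node 1  ⊔preds=⊤  new=3  stable
  step 13. node 2  ⊔preds=⊤  new=⊤  stable

Least fixpoint reached:
  node 0: ⊤
  node 1: 3
  node 2: ⊤
  node 3: ⊤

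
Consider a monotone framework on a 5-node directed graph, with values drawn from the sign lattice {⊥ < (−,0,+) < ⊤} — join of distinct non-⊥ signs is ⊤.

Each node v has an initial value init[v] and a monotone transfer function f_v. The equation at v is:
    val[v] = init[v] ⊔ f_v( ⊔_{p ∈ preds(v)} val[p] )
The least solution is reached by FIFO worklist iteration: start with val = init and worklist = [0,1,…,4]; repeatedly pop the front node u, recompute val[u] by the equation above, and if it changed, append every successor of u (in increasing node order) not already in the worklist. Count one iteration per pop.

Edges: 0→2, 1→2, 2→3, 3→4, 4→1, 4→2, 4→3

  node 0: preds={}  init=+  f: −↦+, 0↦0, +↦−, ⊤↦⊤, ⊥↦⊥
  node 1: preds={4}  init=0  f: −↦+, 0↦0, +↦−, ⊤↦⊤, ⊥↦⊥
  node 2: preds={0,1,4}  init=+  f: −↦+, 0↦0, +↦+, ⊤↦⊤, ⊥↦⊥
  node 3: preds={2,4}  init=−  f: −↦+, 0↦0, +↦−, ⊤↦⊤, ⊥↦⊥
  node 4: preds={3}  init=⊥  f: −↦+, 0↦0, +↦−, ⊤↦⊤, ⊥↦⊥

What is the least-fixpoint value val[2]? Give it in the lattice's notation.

Iteration log — 8 steps:
  step 1. node 0  ⊔preds=⊥  new=+  stable
  step 2. node 1  ⊔preds=⊥  new=0  stable
  step 3. node 2  ⊔preds=⊤  new=⊤  old=+  +wl: 
  step 4. node 3  ⊔preds=⊤  new=⊤  old=−  +wl: 
  step 5. node 4  ⊔preds=⊤  new=⊤  old=⊥  +wl: 1,2,3
  step 6. node 1  ⊔preds=⊤  new=⊤  old=0  +wl: 
  step 7. node 2  ⊔preds=⊤  new=⊤  stable
  step 8. node 3  ⊔preds=⊤  new=⊤  stable

Least fixpoint reached:
  node 0: +
  node 1: ⊤
  node 2: ⊤
  node 3: ⊤
  node 4: ⊤

⊤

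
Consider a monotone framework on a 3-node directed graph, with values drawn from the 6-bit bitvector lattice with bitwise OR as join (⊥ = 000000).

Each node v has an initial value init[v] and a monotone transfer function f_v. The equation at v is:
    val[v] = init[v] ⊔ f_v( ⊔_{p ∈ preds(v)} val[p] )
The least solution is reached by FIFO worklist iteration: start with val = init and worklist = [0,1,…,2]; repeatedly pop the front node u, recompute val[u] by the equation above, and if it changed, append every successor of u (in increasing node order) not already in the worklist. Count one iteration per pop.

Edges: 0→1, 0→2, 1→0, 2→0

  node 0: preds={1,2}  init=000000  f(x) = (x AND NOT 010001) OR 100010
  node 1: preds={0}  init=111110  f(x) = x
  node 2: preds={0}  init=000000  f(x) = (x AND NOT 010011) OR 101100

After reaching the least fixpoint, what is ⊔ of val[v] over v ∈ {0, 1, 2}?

111110

Trace (4 dequeues):
  [1] u=0 | in 111110 | out 101110 | prev 000000 | push {}
  [2] u=1 | in 101110 | out 111110 | ==
  [3] u=2 | in 101110 | out 101100 | prev 000000 | push {0}
  [4] u=0 | in 111110 | out 101110 | ==

Converged values:
  [0] 101110
  [1] 111110
  [2] 101100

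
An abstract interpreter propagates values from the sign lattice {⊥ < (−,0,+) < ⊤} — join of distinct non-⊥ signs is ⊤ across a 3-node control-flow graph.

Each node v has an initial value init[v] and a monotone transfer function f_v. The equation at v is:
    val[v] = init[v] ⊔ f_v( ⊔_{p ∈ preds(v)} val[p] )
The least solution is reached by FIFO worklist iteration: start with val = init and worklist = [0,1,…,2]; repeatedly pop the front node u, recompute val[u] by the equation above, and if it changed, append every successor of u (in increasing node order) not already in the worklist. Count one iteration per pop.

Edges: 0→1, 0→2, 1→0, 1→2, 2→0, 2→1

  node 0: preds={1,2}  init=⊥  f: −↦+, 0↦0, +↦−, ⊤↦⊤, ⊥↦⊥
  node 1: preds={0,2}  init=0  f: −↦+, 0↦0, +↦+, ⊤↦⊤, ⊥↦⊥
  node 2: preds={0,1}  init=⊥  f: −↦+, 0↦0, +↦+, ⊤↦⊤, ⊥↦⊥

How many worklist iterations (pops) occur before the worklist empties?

5

Iteration log — 5 steps:
  step 1. node 0  ⊔preds=0  new=0  old=⊥  +wl: 
  step 2. node 1  ⊔preds=0  new=0  stable
  step 3. node 2  ⊔preds=0  new=0  old=⊥  +wl: 0,1
  step 4. node 0  ⊔preds=0  new=0  stable
  step 5. node 1  ⊔preds=0  new=0  stable

Least fixpoint reached:
  node 0: 0
  node 1: 0
  node 2: 0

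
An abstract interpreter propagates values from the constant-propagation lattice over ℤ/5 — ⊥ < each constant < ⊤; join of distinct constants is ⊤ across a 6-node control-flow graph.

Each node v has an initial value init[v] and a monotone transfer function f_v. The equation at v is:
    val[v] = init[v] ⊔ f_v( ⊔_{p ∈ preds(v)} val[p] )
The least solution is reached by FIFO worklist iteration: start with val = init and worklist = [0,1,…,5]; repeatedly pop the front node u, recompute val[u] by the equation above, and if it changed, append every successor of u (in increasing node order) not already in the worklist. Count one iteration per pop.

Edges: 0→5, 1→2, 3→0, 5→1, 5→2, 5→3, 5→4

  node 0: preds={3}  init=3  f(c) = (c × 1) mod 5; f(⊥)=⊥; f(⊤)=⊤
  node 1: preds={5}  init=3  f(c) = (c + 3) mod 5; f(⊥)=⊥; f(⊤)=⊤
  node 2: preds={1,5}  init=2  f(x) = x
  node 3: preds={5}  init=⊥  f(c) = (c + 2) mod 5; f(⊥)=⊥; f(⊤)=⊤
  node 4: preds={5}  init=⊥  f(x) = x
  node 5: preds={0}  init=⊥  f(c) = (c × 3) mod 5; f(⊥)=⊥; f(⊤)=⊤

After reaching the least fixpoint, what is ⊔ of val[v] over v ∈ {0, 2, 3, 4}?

⊤

Trace (17 dequeues):
  [1] u=0 | in ⊥ | out 3 | ==
  [2] u=1 | in ⊥ | out 3 | ==
  [3] u=2 | in 3 | out ⊤ | prev 2 | push {}
  [4] u=3 | in ⊥ | out ⊥ | ==
  [5] u=4 | in ⊥ | out ⊥ | ==
  [6] u=5 | in 3 | out 4 | prev ⊥ | push {1,2,3,4}
  [7] u=1 | in 4 | out ⊤ | prev 3 | push {}
  [8] u=2 | in ⊤ | out ⊤ | ==
  [9] u=3 | in 4 | out 1 | prev ⊥ | push {0}
  [10] u=4 | in 4 | out 4 | prev ⊥ | push {}
  [11] u=0 | in 1 | out ⊤ | prev 3 | push {5}
  [12] u=5 | in ⊤ | out ⊤ | prev 4 | push {1,2,3,4}
  [13] u=1 | in ⊤ | out ⊤ | ==
  [14] u=2 | in ⊤ | out ⊤ | ==
  [15] u=3 | in ⊤ | out ⊤ | prev 1 | push {0}
  [16] u=4 | in ⊤ | out ⊤ | prev 4 | push {}
  [17] u=0 | in ⊤ | out ⊤ | ==

Converged values:
  [0] ⊤
  [1] ⊤
  [2] ⊤
  [3] ⊤
  [4] ⊤
  [5] ⊤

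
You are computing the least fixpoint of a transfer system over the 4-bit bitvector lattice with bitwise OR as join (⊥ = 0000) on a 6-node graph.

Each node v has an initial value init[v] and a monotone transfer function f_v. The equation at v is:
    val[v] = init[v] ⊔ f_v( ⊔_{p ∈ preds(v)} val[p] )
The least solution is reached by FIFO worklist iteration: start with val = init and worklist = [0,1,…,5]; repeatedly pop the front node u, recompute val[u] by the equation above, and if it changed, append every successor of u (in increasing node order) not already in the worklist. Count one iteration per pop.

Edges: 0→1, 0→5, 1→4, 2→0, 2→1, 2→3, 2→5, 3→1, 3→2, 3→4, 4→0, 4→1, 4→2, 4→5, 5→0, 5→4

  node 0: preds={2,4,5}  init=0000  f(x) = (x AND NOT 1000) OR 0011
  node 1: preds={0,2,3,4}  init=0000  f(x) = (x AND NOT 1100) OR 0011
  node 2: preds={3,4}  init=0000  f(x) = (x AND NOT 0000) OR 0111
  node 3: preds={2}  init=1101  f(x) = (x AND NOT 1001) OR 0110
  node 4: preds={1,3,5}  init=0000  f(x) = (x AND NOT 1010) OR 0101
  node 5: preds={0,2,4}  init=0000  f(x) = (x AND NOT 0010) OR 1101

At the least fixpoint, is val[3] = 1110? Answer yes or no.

no

Worklist (11 pops):
  #1 pop 0: in=0000 → 0011 (was 0000); enqueue []
  #2 pop 1: in=1111 → 0011 (was 0000); enqueue []
  #3 pop 2: in=1101 → 1111 (was 0000); enqueue [0,1]
  #4 pop 3: in=1111 → 1111 (was 1101); enqueue [2]
  #5 pop 4: in=1111 → 0101 (was 0000); enqueue []
  #6 pop 5: in=1111 → 1101 (was 0000); enqueue [4]
  #7 pop 0: in=1111 → 0111 (was 0011); enqueue [5]
  #8 pop 1: in=1111 → 0011 (no change)
  #9 pop 2: in=1111 → 1111 (no change)
  #10 pop 4: in=1111 → 0101 (no change)
  #11 pop 5: in=1111 → 1101 (no change)

Fixpoint:
  val[0] = 0111
  val[1] = 0011
  val[2] = 1111
  val[3] = 1111
  val[4] = 0101
  val[5] = 1101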